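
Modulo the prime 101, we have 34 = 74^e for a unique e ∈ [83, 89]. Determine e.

83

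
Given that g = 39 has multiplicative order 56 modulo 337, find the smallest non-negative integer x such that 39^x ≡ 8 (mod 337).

16

Baby-step giant-step with m = ceil(sqrt(56)) = 8.
Baby table (39^j mod 337 for j=0..7):
  0:1  1:39  2:173  3:7  4:273  5:200  6:49  7:226
Giant step factor: 39^(-8) ≡ 175 (mod 337).
Scan 8·175^i mod 337 for i = 0, 1, …:
  i=0: 8   i=1: 52   i=2: 1
Match at i=2, j=0: x = 2·8 + 0 = 16.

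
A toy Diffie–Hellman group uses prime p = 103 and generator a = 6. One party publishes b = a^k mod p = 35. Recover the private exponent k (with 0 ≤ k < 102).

Baby-step giant-step with m = ceil(sqrt(102)) = 11.
Baby table (6^j mod 103 for j=0..10):
  0:1  1:6  2:36  3:10  4:60  5:51  6:100  7:85
  8:98  9:73  10:26
Giant step factor: 6^(-11) ≡ 35 (mod 103).
Scan 35·35^i mod 103 for i = 0, 1, …:
  i=0: 35   i=1: 92   i=2: 27   i=3: 18
  i=4: 12   i=5: 8   i=6: 74   i=7: 15
  i=8: 10
Match at i=8, j=3: k = 8·11 + 3 = 91.

91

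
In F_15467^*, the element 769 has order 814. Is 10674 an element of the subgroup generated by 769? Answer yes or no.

no

10674 ∈ ⟨769⟩ iff 10674^814 ≡ 1 (mod 15467), since |⟨769⟩| = 814.
10674^814 mod 15467 = 10189.
Since 10189 ≠ 1, 10674 does not lie in the subgroup.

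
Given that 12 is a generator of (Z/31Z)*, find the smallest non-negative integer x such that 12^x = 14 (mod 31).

28

Successive powers of 12 modulo 31:
  12^0=1  12^1=12  12^2=20  12^3=23  12^4=28  12^5=26
  12^6=2  12^7=24  12^8=9  12^9=15  12^10=25  12^11=21
  12^12=4  12^13=17  12^14=18  12^15=30  12^16=19  12^17=11
  12^18=8  12^19=3  12^20=5  12^21=29  12^22=7  12^23=22
  12^24=16  12^25=6  12^26=10  12^27=27  12^28=14
So 12^28 ≡ 14 (mod 31), giving x = 28.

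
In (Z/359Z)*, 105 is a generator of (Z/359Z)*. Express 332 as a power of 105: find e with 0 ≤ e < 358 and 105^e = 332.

Baby-step giant-step with m = ceil(sqrt(358)) = 19.
Baby table (105^j mod 359 for j=0..18):
  0:1  1:105  2:255  3:209  4:46  5:163  6:242  7:280
  8:321  9:318  10:3  11:315  12:47  13:268  14:138  15:130
  16:8  17:122  18:245
Giant step factor: 105^(-19) ≡ 251 (mod 359).
Scan 332·251^i mod 359 for i = 0, 1, …:
  i=0: 332   i=1: 44   i=2: 274   i=3: 205
  i=4: 118   i=5: 180   i=6: 305   i=7: 88
  i=8: 189   i=9: 51   i=10: 236   i=11: 1
Match at i=11, j=0: e = 11·19 + 0 = 209.

209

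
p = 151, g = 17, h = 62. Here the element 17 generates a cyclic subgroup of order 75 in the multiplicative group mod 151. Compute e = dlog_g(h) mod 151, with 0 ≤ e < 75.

56

Baby-step giant-step with m = ceil(sqrt(75)) = 9.
Baby table (17^j mod 151 for j=0..8):
  0:1  1:17  2:138  3:81  4:18  5:4  6:68  7:99
  8:22
Giant step factor: 17^(-9) ≡ 86 (mod 151).
Scan 62·86^i mod 151 for i = 0, 1, …:
  i=0: 62   i=1: 47   i=2: 116   i=3: 10
  i=4: 105   i=5: 121   i=6: 138
Match at i=6, j=2: e = 6·9 + 2 = 56.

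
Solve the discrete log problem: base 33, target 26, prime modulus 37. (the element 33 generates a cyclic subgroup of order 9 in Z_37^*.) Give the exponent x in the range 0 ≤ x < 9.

6

Successive powers of 33 modulo 37:
  33^0=1  33^1=33  33^2=16  33^3=10  33^4=34  33^5=12
  33^6=26
So 33^6 ≡ 26 (mod 37), giving x = 6.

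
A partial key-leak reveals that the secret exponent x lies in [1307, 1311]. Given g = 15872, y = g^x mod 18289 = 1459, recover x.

1308

Compute 15872^1307 mod 18289 = 181, then multiply by 15872 repeatedly:
  15872^1307=181  15872^1308=1459
Found 1459 at exponent 1308.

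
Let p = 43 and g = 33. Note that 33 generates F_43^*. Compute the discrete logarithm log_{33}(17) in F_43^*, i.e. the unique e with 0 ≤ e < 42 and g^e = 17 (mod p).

Baby-step giant-step with m = ceil(sqrt(42)) = 7.
Baby table (33^j mod 43 for j=0..6):
  0:1  1:33  2:14  3:32  4:24  5:18  6:35
Giant step factor: 33^(-7) ≡ 7 (mod 43).
Scan 17·7^i mod 43 for i = 0, 1, …:
  i=0: 17   i=1: 33
Match at i=1, j=1: e = 1·7 + 1 = 8.

8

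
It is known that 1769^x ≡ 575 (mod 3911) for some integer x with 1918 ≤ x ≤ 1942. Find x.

1925

Compute 1769^1918 mod 3911 = 1993, then multiply by 1769 repeatedly:
  1769^1918=1993  1769^1919=1806  1769^1920=3438  1769^1921=217  1769^1922=595
  1769^1923=496  1769^1924=1360  1769^1925=575
Found 575 at exponent 1925.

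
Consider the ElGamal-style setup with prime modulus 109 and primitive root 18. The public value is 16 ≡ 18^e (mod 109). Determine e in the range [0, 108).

96

Baby-step giant-step with m = ceil(sqrt(108)) = 11.
Baby table (18^j mod 109 for j=0..10):
  0:1  1:18  2:106  3:55  4:9  5:53  6:82  7:59
  8:81  9:41  10:84
Giant step factor: 18^(-11) ≡ 70 (mod 109).
Scan 16·70^i mod 109 for i = 0, 1, …:
  i=0: 16   i=1: 30   i=2: 29   i=3: 68
  i=4: 73   i=5: 96   i=6: 71   i=7: 65
  i=8: 81
Match at i=8, j=8: e = 8·11 + 8 = 96.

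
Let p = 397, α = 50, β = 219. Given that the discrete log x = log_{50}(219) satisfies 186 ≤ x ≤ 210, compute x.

194

Compute 50^186 mod 397 = 30, then multiply by 50 repeatedly:
  50^186=30  50^187=309  50^188=364  50^189=335  50^190=76
  50^191=227  50^192=234  50^193=187  50^194=219
Found 219 at exponent 194.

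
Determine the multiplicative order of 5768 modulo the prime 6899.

The order of 5768 must divide p − 1 = 6898 = 2 · 3449.
Divisors: 1, 2, 3449, 6898.
Check each in increasing order: 5768^1 ≡ 5768;  5768^2 ≡ 2846;  5768^3449 ≡ 1.
Smallest exponent giving 1 is 3449.

3449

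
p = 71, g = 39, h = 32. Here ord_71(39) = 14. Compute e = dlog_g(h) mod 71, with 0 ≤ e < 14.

Successive powers of 39 modulo 71:
  39^0=1  39^1=39  39^2=30  39^3=34  39^4=48  39^5=26
  39^6=20  39^7=70  39^8=32
So 39^8 ≡ 32 (mod 71), giving e = 8.

8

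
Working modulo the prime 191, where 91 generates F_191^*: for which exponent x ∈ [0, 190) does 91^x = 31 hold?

55

Baby-step giant-step with m = ceil(sqrt(190)) = 14.
Baby table (91^j mod 191 for j=0..13):
  0:1  1:91  2:68  3:76  4:40  5:11  6:46  7:175
  8:72  9:58  10:121  11:124  12:15  13:28
Giant step factor: 91^(-14) ≡ 144 (mod 191).
Scan 31·144^i mod 191 for i = 0, 1, …:
  i=0: 31   i=1: 71   i=2: 101   i=3: 28
Match at i=3, j=13: x = 3·14 + 13 = 55.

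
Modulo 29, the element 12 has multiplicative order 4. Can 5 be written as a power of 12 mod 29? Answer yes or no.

no

5 ∈ ⟨12⟩ iff 5^4 ≡ 1 (mod 29), since |⟨12⟩| = 4.
5^4 mod 29 = 16.
Since 16 ≠ 1, 5 does not lie in the subgroup.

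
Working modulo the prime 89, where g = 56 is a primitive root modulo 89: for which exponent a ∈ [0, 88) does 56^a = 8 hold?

72

Baby-step giant-step with m = ceil(sqrt(88)) = 10.
Baby table (56^j mod 89 for j=0..9):
  0:1  1:56  2:21  3:19  4:85  5:43  6:5  7:13
  8:16  9:6
Giant step factor: 56^(-10) ≡ 40 (mod 89).
Scan 8·40^i mod 89 for i = 0, 1, …:
  i=0: 8   i=1: 53   i=2: 73   i=3: 72
  i=4: 32   i=5: 34   i=6: 25   i=7: 21
Match at i=7, j=2: a = 7·10 + 2 = 72.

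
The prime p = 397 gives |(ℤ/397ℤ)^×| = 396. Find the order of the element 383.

The order of 383 must divide p − 1 = 396 = 2^2 · 3^2 · 11.
Divisors: 1, 2, 3, 4, 6, 9, 11, 12, 18, 22, 33, 36, 44, 66, 99, 132, 198, 396.
Check each in increasing order: 383^1 ≡ 383;  383^2 ≡ 196;  383^3 ≡ 35;  383^4 ≡ 304;  383^6 ≡ 34;  383^9 ≡ 396;  383^11 ≡ 201;  383^12 ≡ 362;  383^18 ≡ 1.
Smallest exponent giving 1 is 18.

18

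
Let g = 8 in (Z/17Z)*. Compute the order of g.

8

The order of 8 must divide p − 1 = 16 = 2^4.
Divisors: 1, 2, 4, 8, 16.
Check each in increasing order: 8^1 ≡ 8;  8^2 ≡ 13;  8^4 ≡ 16;  8^8 ≡ 1.
Smallest exponent giving 1 is 8.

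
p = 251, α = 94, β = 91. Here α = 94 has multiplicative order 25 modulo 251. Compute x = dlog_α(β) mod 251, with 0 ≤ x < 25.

Successive powers of 94 modulo 251:
  94^0=1  94^1=94  94^2=51  94^3=25  94^4=91
So 94^4 ≡ 91 (mod 251), giving x = 4.

4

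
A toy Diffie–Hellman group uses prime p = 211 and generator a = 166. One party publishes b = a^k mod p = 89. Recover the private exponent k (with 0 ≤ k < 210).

Baby-step giant-step with m = ceil(sqrt(210)) = 15.
Baby table (166^j mod 211 for j=0..14):
  0:1  1:166  2:126  3:27  4:51  5:26  6:96  7:111
  8:69  9:60  10:43  11:175  12:143  13:106  14:83
Giant step factor: 166^(-15) ≡ 67 (mod 211).
Scan 89·67^i mod 211 for i = 0, 1, …:
  i=0: 89   i=1: 55   i=2: 98   i=3: 25
  i=4: 198   i=5: 184   i=6: 90   i=7: 122
  i=8: 156   i=9: 113   i=10: 186   i=11: 13
  i=12: 27
Match at i=12, j=3: k = 12·15 + 3 = 183.

183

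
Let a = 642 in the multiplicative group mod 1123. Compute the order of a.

The order of 642 must divide p − 1 = 1122 = 2 · 3 · 11 · 17.
Divisors: 1, 2, 3, 6, 11, 17, 22, 33, 34, 51, 66, 102, 187, 374, 561, 1122.
Check each in increasing order: 642^1 ≡ 642;  642^2 ≡ 23;  642^3 ≡ 167;  642^6 ≡ 937;  642^11 ≡ 925;  642^17 ≡ 892;  642^22 ≡ 1022;  642^33 ≡ 907;  642^34 ≡ 580;  642^51 ≡ 780;  642^66 ≡ 613;  642^102 ≡ 857;  642^187 ≡ 34;  642^374 ≡ 33;  642^561 ≡ 1122;  642^1122 ≡ 1.
Smallest exponent giving 1 is 1122.

1122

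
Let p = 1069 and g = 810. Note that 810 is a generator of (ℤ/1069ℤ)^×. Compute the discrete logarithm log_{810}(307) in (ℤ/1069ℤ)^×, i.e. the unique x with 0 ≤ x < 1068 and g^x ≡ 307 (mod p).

544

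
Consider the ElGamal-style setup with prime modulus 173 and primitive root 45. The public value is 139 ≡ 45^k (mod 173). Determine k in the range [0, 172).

72

Baby-step giant-step with m = ceil(sqrt(172)) = 14.
Baby table (45^j mod 173 for j=0..13):
  0:1  1:45  2:122  3:127  4:6  5:97  6:40  7:70
  8:36  9:63  10:67  11:74  12:43  13:32
Giant step factor: 45^(-14) ≡ 34 (mod 173).
Scan 139·34^i mod 173 for i = 0, 1, …:
  i=0: 139   i=1: 55   i=2: 140   i=3: 89
  i=4: 85   i=5: 122
Match at i=5, j=2: k = 5·14 + 2 = 72.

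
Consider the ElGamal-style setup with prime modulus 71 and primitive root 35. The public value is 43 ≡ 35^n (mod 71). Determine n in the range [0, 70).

Baby-step giant-step with m = ceil(sqrt(70)) = 9.
Baby table (35^j mod 71 for j=0..8):
  0:1  1:35  2:18  3:62  4:40  5:51  6:10  7:66
  8:38
Giant step factor: 35^(-9) ≡ 56 (mod 71).
Scan 43·56^i mod 71 for i = 0, 1, …:
  i=0: 43   i=1: 65   i=2: 19   i=3: 70
  i=4: 15   i=5: 59   i=6: 38
Match at i=6, j=8: n = 6·9 + 8 = 62.

62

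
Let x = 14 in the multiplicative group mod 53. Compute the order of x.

52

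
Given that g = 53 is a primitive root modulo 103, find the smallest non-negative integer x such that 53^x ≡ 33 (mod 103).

82

Baby-step giant-step with m = ceil(sqrt(102)) = 11.
Baby table (53^j mod 103 for j=0..10):
  0:1  1:53  2:28  3:42  4:63  5:43  6:13  7:71
  8:55  9:31  10:98
Giant step factor: 53^(-11) ≡ 96 (mod 103).
Scan 33·96^i mod 103 for i = 0, 1, …:
  i=0: 33   i=1: 78   i=2: 72   i=3: 11
  i=4: 26   i=5: 24   i=6: 38   i=7: 43
Match at i=7, j=5: x = 7·11 + 5 = 82.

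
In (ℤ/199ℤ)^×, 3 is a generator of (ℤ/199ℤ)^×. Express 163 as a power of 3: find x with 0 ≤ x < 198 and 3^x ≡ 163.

Baby-step giant-step with m = ceil(sqrt(198)) = 15.
Baby table (3^j mod 199 for j=0..14):
  0:1  1:3  2:9  3:27  4:81  5:44  6:132  7:197
  8:193  9:181  10:145  11:37  12:111  13:134  14:4
Giant step factor: 3^(-15) ≡ 83 (mod 199).
Scan 163·83^i mod 199 for i = 0, 1, …:
  i=0: 163   i=1: 196   i=2: 149   i=3: 29
  i=4: 19   i=5: 184   i=6: 148   i=7: 145
Match at i=7, j=10: x = 7·15 + 10 = 115.

115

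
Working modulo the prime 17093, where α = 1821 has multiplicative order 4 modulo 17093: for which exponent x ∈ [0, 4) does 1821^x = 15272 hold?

3

Successive powers of 1821 modulo 17093:
  1821^0=1  1821^1=1821  1821^2=17092  1821^3=15272
So 1821^3 ≡ 15272 (mod 17093), giving x = 3.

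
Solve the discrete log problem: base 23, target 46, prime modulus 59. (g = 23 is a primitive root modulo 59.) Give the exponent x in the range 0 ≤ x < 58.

Baby-step giant-step with m = ceil(sqrt(58)) = 8.
Baby table (23^j mod 59 for j=0..7):
  0:1  1:23  2:57  3:13  4:4  5:33  6:51  7:52
Giant step factor: 23^(-8) ≡ 48 (mod 59).
Scan 46·48^i mod 59 for i = 0, 1, …:
  i=0: 46   i=1: 25   i=2: 20   i=3: 16
  i=4: 1
Match at i=4, j=0: x = 4·8 + 0 = 32.

32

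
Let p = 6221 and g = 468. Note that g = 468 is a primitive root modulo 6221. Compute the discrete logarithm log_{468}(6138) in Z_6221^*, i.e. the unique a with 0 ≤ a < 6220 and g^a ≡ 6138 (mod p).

5183

Baby-step giant-step with m = ceil(sqrt(6220)) = 79.
Baby table (468^j mod 6221 for j=0..78):
  0:1  1:468  2:1289  3:6036  4:514  5:4154  6:3120  7:4446
  8:2914  9:1353  10:4883  11:2137  12:4756  13:4911  14:2799  15:3522
  16:5952  17:4749  18:1635  19:6218  20:4817  21:2354  22:555  23:4679
  24:6201  25:3082  26:5325  27:3700  28:2162  29:4014  30:6031  31:4395
  32:3930  33:4045  34:1876  35:807  36:4416  37:1316  38:9  39:4212
  40:5380  41:4556  42:4626  43:60  44:3196  45:2688  46:1342  47:5956
  48:400  49:570  50:5478  51:652  52:307  53:593  54:3800  55:5415
  56:2273  57:6194  58:6027  59:2523  60:4995  61:4785  62:6041  63:2854
  64:4378  65:2195  66:795  67:5021  68:4511  69:2229  70:4265  71:5300
  72:4442  73:1042  74:2418  75:5623  76:81  77:582  78:4873
Giant step factor: 468^(-79) ≡ 2894 (mod 6221).
Scan 6138·2894^i mod 6221 for i = 0, 1, …:
  i=0: 6138   i=1: 2417   i=2: 2394   i=3: 4263
  i=4: 879   i=5: 5658   i=6: 580   i=7: 5071
  i=8: 135   i=9: 4988     …   i=64: 3044
  i=65: 400
Match at i=65, j=48: a = 65·79 + 48 = 5183.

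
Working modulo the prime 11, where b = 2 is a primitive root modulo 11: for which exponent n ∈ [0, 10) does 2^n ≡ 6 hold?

Successive powers of 2 modulo 11:
  2^0=1  2^1=2  2^2=4  2^3=8  2^4=5  2^5=10
  2^6=9  2^7=7  2^8=3  2^9=6
So 2^9 ≡ 6 (mod 11), giving n = 9.

9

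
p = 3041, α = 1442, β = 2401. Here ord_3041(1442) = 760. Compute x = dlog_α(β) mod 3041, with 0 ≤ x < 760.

217

Baby-step giant-step with m = ceil(sqrt(760)) = 28.
Baby table (1442^j mod 3041 for j=0..27):
  0:1  1:1442  2:2361  3:1683  4:168  5:2017  6:1318  7:2972
  8:855  9:1305  10:2472  11:572  12:713  13:288  14:1720  15:1825
  16:1185  17:2769  18:65  19:2500  20:1415  21:2960  22:1797  23:342
  24:522  25:1597  26:837  27:2718
Giant step factor: 1442^(-28) ≡ 1832 (mod 3041).
Scan 2401·1832^i mod 3041 for i = 0, 1, …:
  i=0: 2401   i=1: 1346   i=2: 2662   i=3: 2061
  i=4: 1871   i=5: 465   i=6: 400   i=7: 2960
Match at i=7, j=21: x = 7·28 + 21 = 217.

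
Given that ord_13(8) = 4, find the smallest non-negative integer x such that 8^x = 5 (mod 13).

Successive powers of 8 modulo 13:
  8^0=1  8^1=8  8^2=12  8^3=5
So 8^3 ≡ 5 (mod 13), giving x = 3.

3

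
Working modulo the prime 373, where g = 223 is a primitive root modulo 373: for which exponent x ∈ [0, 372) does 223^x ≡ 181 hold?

238

Baby-step giant-step with m = ceil(sqrt(372)) = 20.
Baby table (223^j mod 373 for j=0..19):
  0:1  1:223  2:120  3:277  4:226  5:43  6:264  7:311
  8:348  9:20  10:357  11:162  12:318  13:44  14:114  15:58
  16:252  17:246  18:27  19:53
Giant step factor: 223^(-20) ≡ 51 (mod 373).
Scan 181·51^i mod 373 for i = 0, 1, …:
  i=0: 181   i=1: 279   i=2: 55   i=3: 194
  i=4: 196   i=5: 298   i=6: 278   i=7: 4
  i=8: 204   i=9: 333   i=10: 198   i=11: 27
Match at i=11, j=18: x = 11·20 + 18 = 238.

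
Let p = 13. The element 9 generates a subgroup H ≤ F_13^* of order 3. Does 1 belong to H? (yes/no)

1 ∈ ⟨9⟩ iff 1^3 ≡ 1 (mod 13), since |⟨9⟩| = 3.
1^3 mod 13 = 1.
Since 1 = 1, 1 lies in the subgroup.

yes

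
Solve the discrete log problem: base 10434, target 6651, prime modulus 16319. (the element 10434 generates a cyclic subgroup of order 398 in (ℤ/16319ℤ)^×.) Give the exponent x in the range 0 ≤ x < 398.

252

Baby-step giant-step with m = ceil(sqrt(398)) = 20.
Baby table (10434^j mod 16319 for j=0..19):
  0:1  1:10434  2:4307  3:13031  4:11865  5:3476  6:7766  7:6609
  8:10531  9:4627  10:6516  11:2990  12:12051  13:2239  14:9237  15:15163
  16:14356  17:14722  18:14920  19:8339
Giant step factor: 10434^(-20) ≡ 10619 (mod 16319).
Scan 6651·10619^i mod 16319 for i = 0, 1, …:
  i=0: 6651   i=1: 14656   i=2: 14080   i=3: 842
  i=4: 14705   i=5: 12203   i=6: 10797   i=7: 12368
  i=8: 480   i=9: 5592   i=10: 12926   i=11: 2085
  i=12: 12051
Match at i=12, j=12: x = 12·20 + 12 = 252.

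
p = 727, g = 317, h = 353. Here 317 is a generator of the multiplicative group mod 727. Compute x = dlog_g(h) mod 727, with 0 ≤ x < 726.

514

Baby-step giant-step with m = ceil(sqrt(726)) = 27.
Baby table (317^j mod 727 for j=0..26):
  0:1  1:317  2:163  3:54  4:397  5:78  6:8  7:355
  8:577  9:432  10:268  11:624  12:64  13:659  14:254  15:548
  16:690  17:630  18:512  19:183  20:578  21:22  22:431  23:678
  24:461  25:10  26:262
Giant step factor: 317^(-27) ≡ 632 (mod 727).
Scan 353·632^i mod 727 for i = 0, 1, …:
  i=0: 353   i=1: 634   i=2: 111   i=3: 360
  i=4: 696   i=5: 37   i=6: 120   i=7: 232
  i=8: 497   i=9: 40     …   i=18: 540
  i=19: 317
Match at i=19, j=1: x = 19·27 + 1 = 514.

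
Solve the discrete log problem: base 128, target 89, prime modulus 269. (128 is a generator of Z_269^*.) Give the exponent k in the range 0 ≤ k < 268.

42

Baby-step giant-step with m = ceil(sqrt(268)) = 17.
Baby table (128^j mod 269 for j=0..16):
  0:1  1:128  2:244  3:28  4:87  5:107  6:246  7:15
  8:37  9:163  10:151  11:229  12:260  13:193  14:225  15:17
  16:24
Giant step factor: 128^(-17) ≡ 50 (mod 269).
Scan 89·50^i mod 269 for i = 0, 1, …:
  i=0: 89   i=1: 146   i=2: 37
Match at i=2, j=8: k = 2·17 + 8 = 42.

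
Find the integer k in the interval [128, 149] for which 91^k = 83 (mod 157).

139

Compute 91^128 mod 157 = 35, then multiply by 91 repeatedly:
  91^128=35  91^129=45  91^130=13  91^131=84  91^132=108
  91^133=94  91^134=76  91^135=8  91^136=100  91^137=151
  91^138=82  91^139=83
Found 83 at exponent 139.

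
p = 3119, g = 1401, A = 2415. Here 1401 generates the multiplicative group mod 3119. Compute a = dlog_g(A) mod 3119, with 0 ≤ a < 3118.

1769

Baby-step giant-step with m = ceil(sqrt(3118)) = 56.
Baby table (1401^j mod 3119 for j=0..55):
  0:1  1:1401  2:950  3:2256  4:1109  5:447  6:2447  7:466
  8:995  9:2921  10:193  11:2159  12:2448  13:1867  14:1945  15:2058
  16:1302  17:2606  18:1776  19:2333  20:2940  21:1860  22:1495  23:1646
  24:1105  25:1081  26:1766  27:799  28:2797  29:1133  30:2881  31:295
  32:1587  33:2659  34:1173  35:2779  36:867  37:1376  38:234  39:339
  40:851  41:793  42:629  43:1671  44:1821  45:2998  46:2024  47:453
  48:1496  49:3047  50:2055  51:218  52:2875  53:1246  54:2125  55:1599
Giant step factor: 1401^(-56) ≡ 754 (mod 3119).
Scan 2415·754^i mod 3119 for i = 0, 1, …:
  i=0: 2415   i=1: 2533   i=2: 1054   i=3: 2490
  i=4: 2941   i=5: 3024   i=6: 107   i=7: 2703
  i=8: 1355   i=9: 1757     …   i=30: 1108
  i=31: 2659
Match at i=31, j=33: a = 31·56 + 33 = 1769.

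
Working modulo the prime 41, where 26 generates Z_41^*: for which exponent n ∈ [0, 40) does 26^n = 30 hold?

Successive powers of 26 modulo 41:
  26^0=1  26^1=26  26^2=20  26^3=28  26^4=31  26^5=27
  26^6=5  26^7=7  26^8=18  26^9=17  26^10=32  26^11=12
  26^12=25  26^13=35  26^14=8  26^15=3  26^16=37  26^17=19
  26^18=2  26^19=11  26^20=40  26^21=15  26^22=21  26^23=13
  26^24=10  26^25=14  26^26=36  26^27=34  26^28=23  26^29=24
  26^30=9  26^31=29  26^32=16  26^33=6  26^34=33  26^35=38
  26^36=4  26^37=22  26^38=39  26^39=30
So 26^39 ≡ 30 (mod 41), giving n = 39.

39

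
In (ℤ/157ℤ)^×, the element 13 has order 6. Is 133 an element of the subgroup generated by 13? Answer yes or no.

no

⟨13⟩ has order 6; its elements mod 157 are {1, 12, 13, 144, 145, 156}.
133 is not in this set.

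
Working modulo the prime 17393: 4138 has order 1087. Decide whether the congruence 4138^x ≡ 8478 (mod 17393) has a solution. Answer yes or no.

8478 ∈ ⟨4138⟩ iff 8478^1087 ≡ 1 (mod 17393), since |⟨4138⟩| = 1087.
8478^1087 mod 17393 = 1.
Since 1 = 1, 8478 lies in the subgroup.

yes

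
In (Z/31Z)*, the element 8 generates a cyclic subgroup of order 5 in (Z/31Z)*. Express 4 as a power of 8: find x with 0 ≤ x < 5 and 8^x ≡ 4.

Successive powers of 8 modulo 31:
  8^0=1  8^1=8  8^2=2  8^3=16  8^4=4
So 8^4 ≡ 4 (mod 31), giving x = 4.

4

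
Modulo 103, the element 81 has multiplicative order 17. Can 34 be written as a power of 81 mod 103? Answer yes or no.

⟨81⟩ has order 17; its elements mod 103 are {1, 8, 9, 13, 14, 23, 30, 34, 61, 64, 66, 72, 76, 79, 81, 93, 100}.
34 is in this set.

yes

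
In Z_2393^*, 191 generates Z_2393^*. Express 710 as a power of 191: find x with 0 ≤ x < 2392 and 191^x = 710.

Baby-step giant-step with m = ceil(sqrt(2392)) = 49.
Baby table (191^j mod 2393 for j=0..48):
  0:1  1:191  2:586  3:1848  4:1197  5:1292  6:293  7:924
  8:1795  9:646  10:1343  11:462  12:2094  13:323  14:1868  15:231
  16:1047  17:1358  18:934  19:1312  20:1720  21:679  22:467  23:656
  24:860  25:1536  26:1430  27:328  28:430  29:768  30:715  31:164
  32:215  33:384  34:1554  35:82  36:1304  37:192  38:777  39:41
  40:652  41:96  42:1585  43:1217  44:326  45:48  46:1989  47:1805
  48:163
Giant step factor: 191^(-49) ≡ 698 (mod 2393).
Scan 710·698^i mod 2393 for i = 0, 1, …:
  i=0: 710   i=1: 229   i=2: 1904   i=3: 877
  i=4: 1931   i=5: 579   i=6: 2118   i=7: 1883
  i=8: 577   i=9: 722     …   i=27: 1543
  i=28: 164
Match at i=28, j=31: x = 28·49 + 31 = 1403.

1403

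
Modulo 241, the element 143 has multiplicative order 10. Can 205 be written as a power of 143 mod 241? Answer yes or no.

yes

⟨143⟩ has order 10; its elements mod 241 are {1, 36, 87, 91, 98, 143, 150, 154, 205, 240}.
205 is in this set.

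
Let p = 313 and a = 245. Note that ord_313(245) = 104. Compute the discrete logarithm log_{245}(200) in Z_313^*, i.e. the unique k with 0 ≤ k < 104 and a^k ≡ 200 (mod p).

Baby-step giant-step with m = ceil(sqrt(104)) = 11.
Baby table (245^j mod 313 for j=0..10):
  0:1  1:245  2:242  3:133  4:33  5:260  6:161  7:7
  8:150  9:129  10:305
Giant step factor: 245^(-11) ≡ 271 (mod 313).
Scan 200·271^i mod 313 for i = 0, 1, …:
  i=0: 200   i=1: 51   i=2: 49   i=3: 133
Match at i=3, j=3: k = 3·11 + 3 = 36.

36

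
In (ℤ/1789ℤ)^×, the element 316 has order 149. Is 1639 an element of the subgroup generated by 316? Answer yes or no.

no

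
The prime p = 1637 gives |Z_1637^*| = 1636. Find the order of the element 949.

The order of 949 must divide p − 1 = 1636 = 2^2 · 409.
Divisors: 1, 2, 4, 409, 818, 1636.
Check each in increasing order: 949^1 ≡ 949;  949^2 ≡ 251;  949^4 ≡ 795;  949^409 ≡ 1321;  949^818 ≡ 1636;  949^1636 ≡ 1.
Smallest exponent giving 1 is 1636.

1636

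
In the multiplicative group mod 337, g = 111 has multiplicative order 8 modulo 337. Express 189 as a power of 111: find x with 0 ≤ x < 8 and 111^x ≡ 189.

Successive powers of 111 modulo 337:
  111^0=1  111^1=111  111^2=189
So 111^2 ≡ 189 (mod 337), giving x = 2.

2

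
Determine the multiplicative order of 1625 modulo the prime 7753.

The order of 1625 must divide p − 1 = 7752 = 2^3 · 3 · 17 · 19.
Divisors: 1, 2, 3, 4, 6, 8, 12, 17, 19, 24, 34, 38, 51, 57, 68, 76, 102, 114, 136, 152, 204, 228, 323, 408, 456, 646, 969, 1292, 1938, 2584, 3876, 7752.
Check each in increasing order: 1625^1 ≡ 1625;  1625^2 ≡ 4605;  1625^3 ≡ 1480;  1625^4 ≡ 1570;  1625^6 ≡ 4054;  1625^8 ≡ 7199;  1625^12 ≡ 6309;  1625^17 ≡ 3516;  1625^19 ≡ 2916;  1625^24 ≡ 7332;  1625^34 ≡ 3974;  1625^38 ≡ 5768;  1625^51 ≡ 1678;  1625^57 ≡ 3231;  1625^68 ≡ 7568;  1625^76 ≡ 1701;  1625^102 ≡ 1345;  1625^114 ≡ 3823;  1625^136 ≡ 3213;  1625^152 ≡ 1532;  1625^204 ≡ 2576;  1625^228 ≡ 924;  1625^323 ≡ 7752;  1625^408 ≡ 6961;  1625^456 ≡ 946;  1625^646 ≡ 1.
Smallest exponent giving 1 is 646.

646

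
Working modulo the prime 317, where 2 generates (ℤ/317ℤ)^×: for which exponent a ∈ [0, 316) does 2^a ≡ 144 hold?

186

Baby-step giant-step with m = ceil(sqrt(316)) = 18.
Baby table (2^j mod 317 for j=0..17):
  0:1  1:2  2:4  3:8  4:16  5:32  6:64  7:128
  8:256  9:195  10:73  11:146  12:292  13:267  14:217  15:117
  16:234  17:151
Giant step factor: 2^(-18) ≡ 169 (mod 317).
Scan 144·169^i mod 317 for i = 0, 1, …:
  i=0: 144   i=1: 244   i=2: 26   i=3: 273
  i=4: 172   i=5: 221   i=6: 260   i=7: 194
  i=8: 135   i=9: 308   i=10: 64
Match at i=10, j=6: a = 10·18 + 6 = 186.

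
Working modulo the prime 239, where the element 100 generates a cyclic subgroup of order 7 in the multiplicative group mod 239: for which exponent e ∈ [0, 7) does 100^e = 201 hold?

Successive powers of 100 modulo 239:
  100^0=1  100^1=100  100^2=201
So 100^2 ≡ 201 (mod 239), giving e = 2.

2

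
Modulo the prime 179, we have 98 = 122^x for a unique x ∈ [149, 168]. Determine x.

Compute 122^149 mod 179 = 176, then multiply by 122 repeatedly:
  122^149=176  122^150=171  122^151=98
Found 98 at exponent 151.

151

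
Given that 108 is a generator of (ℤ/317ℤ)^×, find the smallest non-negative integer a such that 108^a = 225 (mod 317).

292

Baby-step giant-step with m = ceil(sqrt(316)) = 18.
Baby table (108^j mod 317 for j=0..17):
  0:1  1:108  2:252  3:271  4:104  5:137  6:214  7:288
  8:38  9:300  10:66  11:154  12:148  13:134  14:207  15:166
  16:176  17:305
Giant step factor: 108^(-18) ≡ 283 (mod 317).
Scan 225·283^i mod 317 for i = 0, 1, …:
  i=0: 225   i=1: 275   i=2: 160   i=3: 266
  i=4: 149   i=5: 6   i=6: 113   i=7: 279
  i=8: 24   i=9: 135     …   i=15: 258
  i=16: 104
Match at i=16, j=4: a = 16·18 + 4 = 292.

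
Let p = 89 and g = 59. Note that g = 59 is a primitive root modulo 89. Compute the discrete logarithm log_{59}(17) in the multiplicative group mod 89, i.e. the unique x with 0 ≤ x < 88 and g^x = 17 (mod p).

Baby-step giant-step with m = ceil(sqrt(88)) = 10.
Baby table (59^j mod 89 for j=0..9):
  0:1  1:59  2:10  3:56  4:11  5:26  6:21  7:82
  8:32  9:19
Giant step factor: 59^(-10) ≡ 42 (mod 89).
Scan 17·42^i mod 89 for i = 0, 1, …:
  i=0: 17   i=1: 2   i=2: 84   i=3: 57
  i=4: 80   i=5: 67   i=6: 55   i=7: 85
  i=8: 10
Match at i=8, j=2: x = 8·10 + 2 = 82.

82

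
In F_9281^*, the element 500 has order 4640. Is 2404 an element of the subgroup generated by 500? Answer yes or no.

2404 ∈ ⟨500⟩ iff 2404^4640 ≡ 1 (mod 9281), since |⟨500⟩| = 4640.
2404^4640 mod 9281 = 1.
Since 1 = 1, 2404 lies in the subgroup.

yes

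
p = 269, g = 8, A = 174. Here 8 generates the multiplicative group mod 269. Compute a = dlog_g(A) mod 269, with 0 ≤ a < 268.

99

Baby-step giant-step with m = ceil(sqrt(268)) = 17.
Baby table (8^j mod 269 for j=0..16):
  0:1  1:8  2:64  3:243  4:61  5:219  6:138  7:28
  8:224  9:178  10:79  11:94  12:214  13:98  14:246  15:85
  16:142
Giant step factor: 8^(-17) ≡ 139 (mod 269).
Scan 174·139^i mod 269 for i = 0, 1, …:
  i=0: 174   i=1: 245   i=2: 161   i=3: 52
  i=4: 234   i=5: 246
Match at i=5, j=14: a = 5·17 + 14 = 99.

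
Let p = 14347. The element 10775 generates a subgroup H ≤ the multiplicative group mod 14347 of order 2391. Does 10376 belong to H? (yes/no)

yes

10376 ∈ ⟨10775⟩ iff 10376^2391 ≡ 1 (mod 14347), since |⟨10775⟩| = 2391.
10376^2391 mod 14347 = 1.
Since 1 = 1, 10376 lies in the subgroup.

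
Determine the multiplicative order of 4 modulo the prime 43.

The order of 4 must divide p − 1 = 42 = 2 · 3 · 7.
Divisors: 1, 2, 3, 6, 7, 14, 21, 42.
Check each in increasing order: 4^1 ≡ 4;  4^2 ≡ 16;  4^3 ≡ 21;  4^6 ≡ 11;  4^7 ≡ 1.
Smallest exponent giving 1 is 7.

7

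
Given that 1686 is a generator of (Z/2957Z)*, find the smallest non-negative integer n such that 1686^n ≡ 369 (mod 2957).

1612

Baby-step giant-step with m = ceil(sqrt(2956)) = 55.
Baby table (1686^j mod 2957 for j=0..54):
  0:1  1:1686  2:919  3:2923  4:1816  5:1281  6:1156  7:353
  8:801  9:2094  10:2783  11:2336  12:2729  13:2  14:415  15:1838
  16:2889  17:675  18:2562  19:2312  20:706  21:1602  22:1231  23:2609
  24:1715  25:2501  26:4  27:830  28:719  29:2821  30:1350  31:2167
  32:1667  33:1412  34:247  35:2462  36:2261  37:473  38:2045  39:8
  40:1660  41:1438  42:2685  43:2700  44:1377  45:377  46:2824  47:494
  48:1967  49:1565  50:946  51:1133  52:16  53:363  54:2876
Giant step factor: 1686^(-55) ≡ 549 (mod 2957).
Scan 369·549^i mod 2957 for i = 0, 1, …:
  i=0: 369   i=1: 1505   i=2: 1242   i=3: 1748
  i=4: 1584   i=5: 258   i=6: 2663   i=7: 1229
  i=8: 525   i=9: 1396     …   i=28: 2425
  i=29: 675
Match at i=29, j=17: n = 29·55 + 17 = 1612.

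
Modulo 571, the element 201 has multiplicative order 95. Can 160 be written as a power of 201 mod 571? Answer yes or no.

160 ∈ ⟨201⟩ iff 160^95 ≡ 1 (mod 571), since |⟨201⟩| = 95.
160^95 mod 571 = 570.
Since 570 ≠ 1, 160 does not lie in the subgroup.

no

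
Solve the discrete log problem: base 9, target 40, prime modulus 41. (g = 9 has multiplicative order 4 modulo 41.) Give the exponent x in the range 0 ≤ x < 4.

2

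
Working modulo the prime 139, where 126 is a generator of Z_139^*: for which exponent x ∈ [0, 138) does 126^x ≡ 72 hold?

Baby-step giant-step with m = ceil(sqrt(138)) = 12.
Baby table (126^j mod 139 for j=0..11):
  0:1  1:126  2:30  3:27  4:66  5:115  6:34  7:114
  8:47  9:84  10:20  11:18
Giant step factor: 126^(-12) ≡ 79 (mod 139).
Scan 72·79^i mod 139 for i = 0, 1, …:
  i=0: 72   i=1: 128   i=2: 104   i=3: 15
  i=4: 73   i=5: 68   i=6: 90   i=7: 21
  i=8: 130   i=9: 123   i=10: 126
Match at i=10, j=1: x = 10·12 + 1 = 121.

121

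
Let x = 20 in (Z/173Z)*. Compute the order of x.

The order of 20 must divide p − 1 = 172 = 2^2 · 43.
Divisors: 1, 2, 4, 43, 86, 172.
Check each in increasing order: 20^1 ≡ 20;  20^2 ≡ 54;  20^4 ≡ 148;  20^43 ≡ 80;  20^86 ≡ 172;  20^172 ≡ 1.
Smallest exponent giving 1 is 172.

172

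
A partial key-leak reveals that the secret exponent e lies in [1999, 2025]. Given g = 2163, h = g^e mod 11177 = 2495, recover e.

Compute 2163^1999 mod 11177 = 9179, then multiply by 2163 repeatedly:
  2163^1999=9179  2163^2000=3825  2163^2001=2495
Found 2495 at exponent 2001.

2001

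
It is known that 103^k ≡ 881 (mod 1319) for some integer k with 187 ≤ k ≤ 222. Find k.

204

Compute 103^187 mod 1319 = 975, then multiply by 103 repeatedly:
  103^187=975  103^188=181  103^189=177  103^190=1084  103^191=856
  103^192=1114  103^193=1308  103^194=186  103^195=692  103^196=50
  103^197=1193  103^198=212  103^199=732  103^200=213  103^201=835
  103^202=270  103^203=111  103^204=881
Found 881 at exponent 204.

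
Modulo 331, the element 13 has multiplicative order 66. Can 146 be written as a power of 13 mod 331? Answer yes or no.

146 ∈ ⟨13⟩ iff 146^66 ≡ 1 (mod 331), since |⟨13⟩| = 66.
146^66 mod 331 = 1.
Since 1 = 1, 146 lies in the subgroup.

yes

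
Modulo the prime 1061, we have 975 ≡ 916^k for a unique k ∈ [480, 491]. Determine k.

Compute 916^480 mod 1061 = 975, then multiply by 916 repeatedly:
  916^480=975
Found 975 at exponent 480.

480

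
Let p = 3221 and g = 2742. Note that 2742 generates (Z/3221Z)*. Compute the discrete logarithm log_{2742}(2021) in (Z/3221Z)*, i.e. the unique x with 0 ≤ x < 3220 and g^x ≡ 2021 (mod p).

313

Baby-step giant-step with m = ceil(sqrt(3220)) = 57.
Baby table (2742^j mod 3221 for j=0..56):
  0:1  1:2742  2:750  3:1502  4:2046  5:2371  6:1304  7:258
  8:2037  9:240  10:996  11:2845  12:2949  13:1448  14:2144  15:523
  16:721  17:2509  18:2843  19:686  20:3169  21:2361  22:2873  23:2421
  24:3122  25:2327  26:3054  27:2689  28:369  29:404  30:2965  31:226
  32:1260  33:2008  34:1247  35:1793  36:1160  37:1593  38:330  39:2980
  40:2704  41:2847  42:1991  43:2948  44:1927  45:1394  46:2242  47:1896
  48:138  49:1539  50:428  51:1132  52:2121  53:1877  54:2797  55:173
  56:879
Giant step factor: 2742^(-57) ≡ 492 (mod 3221).
Scan 2021·492^i mod 3221 for i = 0, 1, …:
  i=0: 2021   i=1: 2264   i=2: 2643   i=3: 2293
  i=4: 806   i=5: 369
Match at i=5, j=28: x = 5·57 + 28 = 313.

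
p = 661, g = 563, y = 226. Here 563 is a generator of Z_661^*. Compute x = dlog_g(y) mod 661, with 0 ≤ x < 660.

388

Baby-step giant-step with m = ceil(sqrt(660)) = 26.
Baby table (563^j mod 661 for j=0..25):
  0:1  1:563  2:350  3:72  4:215  5:82  6:557  7:277
  8:616  9:444  10:114  11:65  12:240  13:276  14:53  15:94
  16:42  17:511  18:158  19:380  20:437  21:139  22:259  23:397
  24:93  25:140
Giant step factor: 563^(-26) ≡ 583 (mod 661).
Scan 226·583^i mod 661 for i = 0, 1, …:
  i=0: 226   i=1: 219   i=2: 104   i=3: 481
  i=4: 159   i=5: 157   i=6: 313   i=7: 43
  i=8: 612   i=9: 517     …   i=13: 431
  i=14: 93
Match at i=14, j=24: x = 14·26 + 24 = 388.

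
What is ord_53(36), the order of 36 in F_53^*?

The order of 36 must divide p − 1 = 52 = 2^2 · 13.
Divisors: 1, 2, 4, 13, 26, 52.
Check each in increasing order: 36^1 ≡ 36;  36^2 ≡ 24;  36^4 ≡ 46;  36^13 ≡ 1.
Smallest exponent giving 1 is 13.

13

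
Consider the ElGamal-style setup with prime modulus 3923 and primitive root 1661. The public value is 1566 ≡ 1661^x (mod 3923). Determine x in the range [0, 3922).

Baby-step giant-step with m = ceil(sqrt(3922)) = 63.
Baby table (1661^j mod 3923 for j=0..62):
  0:1  1:1661  2:1052  3:1637  4:418  5:3850  6:360  7:1664
  8:2112  9:870  10:1406  11:1181  12:141  13:2744  14:3181  15:3283
  16:93  17:1476  18:3684  19:3167  20:3567  21:1057  22:2096  23:1755
  24:266  25:2450  26:1299  27:3912  28:1344  29:197  30:1608  31:3248
  32:803  33:3886  34:1311  35:306  36:2199  37:226  38:2701  39:2372
  40:1200  41:316  42:3117  43:2900  44:3379  45:2629  46:470  47:3916
  48:142  49:482  50:310  51:997  52:511  53:1403  54:121  55:908
  56:1756  57:1927  58:3502  59:2936  60:407  61:1271  62:557
Giant step factor: 1661^(-63) ≡ 2308 (mod 3923).
Scan 1566·2308^i mod 3923 for i = 0, 1, …:
  i=0: 1566   i=1: 1245   i=2: 1824   i=3: 413
  i=4: 3838   i=5: 3893   i=6: 1374   i=7: 1408
  i=8: 1420   i=9: 1655     …   i=43: 2361
  i=44: 141
Match at i=44, j=12: x = 44·63 + 12 = 2784.

2784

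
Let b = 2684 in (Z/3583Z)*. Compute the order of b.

597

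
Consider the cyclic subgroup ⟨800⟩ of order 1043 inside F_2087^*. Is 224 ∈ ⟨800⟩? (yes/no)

no

224 ∈ ⟨800⟩ iff 224^1043 ≡ 1 (mod 2087), since |⟨800⟩| = 1043.
224^1043 mod 2087 = 2086.
Since 2086 ≠ 1, 224 does not lie in the subgroup.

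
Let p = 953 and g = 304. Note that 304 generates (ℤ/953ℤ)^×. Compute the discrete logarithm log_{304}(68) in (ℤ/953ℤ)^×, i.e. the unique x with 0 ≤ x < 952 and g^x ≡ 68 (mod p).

Baby-step giant-step with m = ceil(sqrt(952)) = 31.
Baby table (304^j mod 953 for j=0..30):
  0:1  1:304  2:928  3:24  4:625  5:353  6:576  7:705
  8:848  9:482  10:719  11:339  12:132  13:102  14:512  15:309
  16:542  17:852  18:745  19:619  20:435  21:726  22:561  23:910
  24:270  25:122  26:874  27:762  28:69  29:10  30:181
Giant step factor: 304^(-31) ≡ 446 (mod 953).
Scan 68·446^i mod 953 for i = 0, 1, …:
  i=0: 68   i=1: 785   i=2: 359   i=3: 10
Match at i=3, j=29: x = 3·31 + 29 = 122.

122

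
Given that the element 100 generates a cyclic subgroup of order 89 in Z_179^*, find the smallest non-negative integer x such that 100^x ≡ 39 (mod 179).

4

Baby-step giant-step with m = ceil(sqrt(89)) = 10.
Baby table (100^j mod 179 for j=0..9):
  0:1  1:100  2:155  3:106  4:39  5:141  6:138  7:17
  8:89  9:129
Giant step factor: 100^(-10) ≡ 15 (mod 179).
Scan 39·15^i mod 179 for i = 0, 1, …:
  i=0: 39
Match at i=0, j=4: x = 0·10 + 4 = 4.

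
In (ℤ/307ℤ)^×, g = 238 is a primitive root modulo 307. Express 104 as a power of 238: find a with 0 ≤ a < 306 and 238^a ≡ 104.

188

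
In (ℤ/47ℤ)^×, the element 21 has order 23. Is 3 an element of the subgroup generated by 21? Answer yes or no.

yes

3 ∈ ⟨21⟩ iff 3^23 ≡ 1 (mod 47), since |⟨21⟩| = 23.
3^23 mod 47 = 1.
Since 1 = 1, 3 lies in the subgroup.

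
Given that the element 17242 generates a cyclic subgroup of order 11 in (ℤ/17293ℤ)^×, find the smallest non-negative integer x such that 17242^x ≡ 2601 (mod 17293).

2

Successive powers of 17242 modulo 17293:
  17242^0=1  17242^1=17242  17242^2=2601
So 17242^2 ≡ 2601 (mod 17293), giving x = 2.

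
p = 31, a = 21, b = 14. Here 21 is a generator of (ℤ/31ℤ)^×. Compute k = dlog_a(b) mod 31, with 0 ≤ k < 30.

8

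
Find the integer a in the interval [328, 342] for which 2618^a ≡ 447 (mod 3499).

332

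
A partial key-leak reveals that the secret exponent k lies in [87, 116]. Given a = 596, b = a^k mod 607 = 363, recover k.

Compute 596^87 mod 607 = 296, then multiply by 596 repeatedly:
  596^87=296  596^88=386  596^89=3  596^90=574  596^91=363
Found 363 at exponent 91.

91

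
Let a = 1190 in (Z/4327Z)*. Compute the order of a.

309

The order of 1190 must divide p − 1 = 4326 = 2 · 3 · 7 · 103.
Divisors: 1, 2, 3, 6, 7, 14, 21, 42, 103, 206, 309, 618, 721, 1442, 2163, 4326.
Check each in increasing order: 1190^1 ≡ 1190;  1190^2 ≡ 1171;  1190^3 ≡ 196;  1190^6 ≡ 3800;  1190^7 ≡ 285;  1190^14 ≡ 3339;  1190^21 ≡ 4002;  1190^42 ≡ 1777;  1190^103 ≡ 627;  1190^206 ≡ 3699;  1190^309 ≡ 1.
Smallest exponent giving 1 is 309.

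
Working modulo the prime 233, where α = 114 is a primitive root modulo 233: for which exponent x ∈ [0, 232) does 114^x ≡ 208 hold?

142

Baby-step giant-step with m = ceil(sqrt(232)) = 16.
Baby table (114^j mod 233 for j=0..15):
  0:1  1:114  2:181  3:130  4:141  5:230  6:124  7:156
  8:76  9:43  10:9  11:94  12:231  13:5  14:104  15:206
Giant step factor: 114^(-16) ≡ 19 (mod 233).
Scan 208·19^i mod 233 for i = 0, 1, …:
  i=0: 208   i=1: 224   i=2: 62   i=3: 13
  i=4: 14   i=5: 33   i=6: 161   i=7: 30
  i=8: 104
Match at i=8, j=14: x = 8·16 + 14 = 142.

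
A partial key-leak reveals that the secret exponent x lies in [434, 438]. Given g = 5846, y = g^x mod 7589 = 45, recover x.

436

Compute 5846^434 mod 7589 = 2665, then multiply by 5846 repeatedly:
  5846^434=2665  5846^435=6962  5846^436=45
Found 45 at exponent 436.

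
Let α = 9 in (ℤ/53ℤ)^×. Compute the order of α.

The order of 9 must divide p − 1 = 52 = 2^2 · 13.
Divisors: 1, 2, 4, 13, 26, 52.
Check each in increasing order: 9^1 ≡ 9;  9^2 ≡ 28;  9^4 ≡ 42;  9^13 ≡ 52;  9^26 ≡ 1.
Smallest exponent giving 1 is 26.

26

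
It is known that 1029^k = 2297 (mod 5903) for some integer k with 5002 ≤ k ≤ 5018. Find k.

5010

Compute 1029^5002 mod 5903 = 3055, then multiply by 1029 repeatedly:
  1029^5002=3055  1029^5003=3199  1029^5004=3800  1029^5005=2414  1029^5006=4746
  1029^5007=1853  1029^5008=68  1029^5009=5039  1029^5010=2297
Found 2297 at exponent 5010.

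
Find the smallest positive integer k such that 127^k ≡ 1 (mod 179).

178

The order of 127 must divide p − 1 = 178 = 2 · 89.
Divisors: 1, 2, 89, 178.
Check each in increasing order: 127^1 ≡ 127;  127^2 ≡ 19;  127^89 ≡ 178;  127^178 ≡ 1.
Smallest exponent giving 1 is 178.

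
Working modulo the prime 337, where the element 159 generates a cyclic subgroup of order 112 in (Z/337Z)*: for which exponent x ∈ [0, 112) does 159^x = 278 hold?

Baby-step giant-step with m = ceil(sqrt(112)) = 11.
Baby table (159^j mod 337 for j=0..10):
  0:1  1:159  2:6  3:280  4:36  5:332  6:216  7:307
  8:285  9:157  10:25
Giant step factor: 159^(-11) ≡ 210 (mod 337).
Scan 278·210^i mod 337 for i = 0, 1, …:
  i=0: 278   i=1: 79   i=2: 77   i=3: 331
  i=4: 88   i=5: 282   i=6: 245   i=7: 226
  i=8: 280
Match at i=8, j=3: x = 8·11 + 3 = 91.

91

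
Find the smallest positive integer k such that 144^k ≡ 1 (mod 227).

The order of 144 must divide p − 1 = 226 = 2 · 113.
Divisors: 1, 2, 113, 226.
Check each in increasing order: 144^1 ≡ 144;  144^2 ≡ 79;  144^113 ≡ 1.
Smallest exponent giving 1 is 113.

113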